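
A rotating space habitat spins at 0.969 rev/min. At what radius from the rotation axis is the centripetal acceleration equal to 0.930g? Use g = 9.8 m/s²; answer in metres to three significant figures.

ω = 0.969 rev/min × 2π/60 = 0.1015 rad/s.
a_c = ω²r = 0.930g ⇒ r = 0.930 × 9.8 / (0.1015)² = 9.114/0.01030 = 885.1 m.

885 m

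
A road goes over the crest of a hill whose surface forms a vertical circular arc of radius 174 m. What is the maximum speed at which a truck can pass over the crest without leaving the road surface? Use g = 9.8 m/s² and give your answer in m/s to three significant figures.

41.3 m/s

At the crest the centre of the circle is below the truck, so the net downward (centripetal) force is mg − N = mv²/r.
The truck leaves the road when N → 0, giving v_max = √(g r) = √(9.8 × 174) = 41.29 m/s.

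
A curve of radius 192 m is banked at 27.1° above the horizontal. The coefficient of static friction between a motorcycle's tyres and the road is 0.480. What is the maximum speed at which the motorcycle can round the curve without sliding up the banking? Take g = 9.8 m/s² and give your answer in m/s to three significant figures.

At the maximum speed, friction acts down the slope at its limiting value f = μN. Radially (horizontal, toward centre): N sinθ + μN cosθ = mv²/r. Vertically: N cosθ − μN sinθ = mg.
Dividing: v² = r g (sinθ + μcosθ)/(cosθ − μsinθ).
sinθ + μcosθ = 0.4555 + 0.480×0.8902 = 0.8828; cosθ − μsinθ = 0.8902 − 0.480×0.4555 = 0.6716.
v² = 192 × 9.8 × 0.8828/0.6716 = 2474 m²/s², so v = 49.74 m/s.

49.7 m/s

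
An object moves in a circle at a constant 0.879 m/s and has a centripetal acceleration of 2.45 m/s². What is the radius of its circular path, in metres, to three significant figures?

a_c = v²/r ⇒ r = v²/a_c = (0.879)²/2.45 = 0.7726/2.45 = 0.3154 m.

0.315 m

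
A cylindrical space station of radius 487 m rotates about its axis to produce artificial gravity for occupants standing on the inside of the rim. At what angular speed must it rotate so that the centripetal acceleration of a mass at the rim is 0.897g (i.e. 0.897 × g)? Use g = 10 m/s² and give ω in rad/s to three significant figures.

0.136 rad/s

Centripetal acceleration a_c = ω²r. Setting ω²r = 0.897g:
ω = √(0.897g / r) = √(0.897 × 10.0 / 487) = √0.01842 = 0.1357 rad/s.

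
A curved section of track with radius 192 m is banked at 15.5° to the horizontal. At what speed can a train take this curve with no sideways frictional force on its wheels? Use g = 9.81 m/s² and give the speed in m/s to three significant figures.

On a frictionless banked curve, N sinθ = mv²/r and N cosθ = mg, so tanθ = v²/(rg).
v = √(r g tanθ) = √(192 × 9.81 × tan 15.5°) = √(192 × 9.81 × 0.2773) = √522.3 = 22.85 m/s.

22.9 m/s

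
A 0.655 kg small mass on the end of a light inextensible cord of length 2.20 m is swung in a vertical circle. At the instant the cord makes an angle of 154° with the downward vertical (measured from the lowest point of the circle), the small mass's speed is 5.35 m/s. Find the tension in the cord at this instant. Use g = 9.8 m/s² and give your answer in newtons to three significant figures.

Take the radial direction toward the centre of the circle as positive. The component of the weight along the string toward the centre is −mg cos φ (φ measured from the bottom), so Newton's second law along the string gives T − mg cos φ = m v²/r.
cos 154° = -0.8988, so T = m(v²/r + g cos φ) = 0.655 × ((5.35)²/2.20 + 9.8 × -0.8988) = 0.655 × (13.01 + (-8.808)) = 0.655 × 4.202 = 2.752 N.

2.75 N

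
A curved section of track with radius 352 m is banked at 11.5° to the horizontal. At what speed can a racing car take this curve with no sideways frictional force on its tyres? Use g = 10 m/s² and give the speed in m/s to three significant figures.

26.8 m/s

On a frictionless banked curve, N sinθ = mv²/r and N cosθ = mg, so tanθ = v²/(rg).
v = √(r g tanθ) = √(352 × 10.0 × tan 11.5°) = √(352 × 10.0 × 0.2035) = √716.2 = 26.76 m/s.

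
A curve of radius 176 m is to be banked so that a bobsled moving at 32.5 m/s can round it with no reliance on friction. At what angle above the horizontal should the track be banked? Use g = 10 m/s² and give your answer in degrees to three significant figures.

With no friction, the horizontal component of the normal force provides the centripetal force: N sinθ = mv²/r, while N cosθ = mg vertically.
Dividing: tanθ = v²/(r g) = (32.5)²/(176 × 10.0) = 1056/1760 = 0.6001.
θ = arctan(0.6001) = 30.97°.

31.0°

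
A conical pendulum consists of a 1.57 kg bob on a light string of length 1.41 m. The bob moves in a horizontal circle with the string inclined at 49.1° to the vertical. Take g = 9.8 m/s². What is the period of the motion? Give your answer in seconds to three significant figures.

r = L sinθ = 1.066 m. From T sinθ = mω²r and T cosθ = mg: tanθ = ω²r/g, so ω² = g tanθ / r = g/(L cosθ).
ω = √(g/(L cosθ)) = √(9.8/(1.41 × 0.6547)) = √10.62 = 3.258 rad/s.
Period = 2π/ω = 1.928 s.

1.93 s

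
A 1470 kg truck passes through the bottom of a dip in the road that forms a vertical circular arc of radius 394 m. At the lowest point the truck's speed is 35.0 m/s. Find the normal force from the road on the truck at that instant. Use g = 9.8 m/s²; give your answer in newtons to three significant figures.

At the lowest point, N points up (toward the centre) and the weight mg points down (away from the centre), so the net inward force is N − mg = mv²/r.
N = m(v²/r + g) = 1470 × ((35.0)²/394 + 9.8) = 1470 × (3.109 + 9.8) = 1470 × 12.91 = 18980 N.

19000 N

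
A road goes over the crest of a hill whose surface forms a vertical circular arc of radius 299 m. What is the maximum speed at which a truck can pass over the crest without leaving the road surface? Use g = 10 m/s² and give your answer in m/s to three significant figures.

At the crest the centre of the circle is below the truck, so the net downward (centripetal) force is mg − N = mv²/r.
The truck leaves the road when N → 0, giving v_max = √(g r) = √(10.0 × 299) = 54.68 m/s.

54.7 m/s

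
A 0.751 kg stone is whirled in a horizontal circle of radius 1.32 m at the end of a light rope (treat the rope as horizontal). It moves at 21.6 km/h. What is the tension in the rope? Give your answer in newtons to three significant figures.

v = 21.6 km/h = 21.6/3.6 = 6.000 m/s.
The tension is the only horizontal force, so it supplies the full centripetal force: T = m v²/r = 0.751 × (6.000)²/1.32 = 0.751 × 36.00/1.32 = 20.48 N.

20.5 N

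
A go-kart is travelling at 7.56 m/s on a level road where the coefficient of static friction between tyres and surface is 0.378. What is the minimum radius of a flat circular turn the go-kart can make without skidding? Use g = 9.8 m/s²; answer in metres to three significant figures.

At the limit, μ_s m g = m v²/r, so r_min = v²/(μ_s g) = (7.56)²/(0.378 × 9.8) = 57.15/3.704 = 15.43 m.

15.4 m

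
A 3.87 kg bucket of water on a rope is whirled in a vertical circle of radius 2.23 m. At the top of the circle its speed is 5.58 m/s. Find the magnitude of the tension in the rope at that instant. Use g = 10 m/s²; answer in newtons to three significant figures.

15.3 N

At the top, both T and the weight mg point inward (toward the centre), so T + mg = mv²/r.
T = m(v²/r − g) = 3.87 × ((5.58)²/2.23 − 10.0) = 3.87 × (13.96 − 10.0) = 3.87 × 3.963 = 15.33 N.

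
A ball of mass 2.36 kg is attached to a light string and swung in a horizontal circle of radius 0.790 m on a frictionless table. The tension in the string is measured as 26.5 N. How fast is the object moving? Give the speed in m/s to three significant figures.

2.98 m/s

T = m v²/r ⇒ v = √(T r / m) = √(26.5 × 0.790 / 2.36) = √8.871 = 2.978 m/s.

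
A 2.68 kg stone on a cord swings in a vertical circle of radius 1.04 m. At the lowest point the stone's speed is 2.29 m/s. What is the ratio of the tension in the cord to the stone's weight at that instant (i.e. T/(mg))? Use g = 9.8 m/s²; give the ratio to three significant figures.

1.51

At the bottom, T − mg = mv²/r, so T = m(v²/r + g) and T/(mg) = v²/(rg) + 1 = (2.29)²/(1.04 × 9.8) + 1 = 0.5145 + 1 = 1.515.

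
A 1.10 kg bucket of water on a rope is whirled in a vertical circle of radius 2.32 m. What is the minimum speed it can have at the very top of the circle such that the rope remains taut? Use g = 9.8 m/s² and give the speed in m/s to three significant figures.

4.77 m/s

At the top, both weight mg and T point toward the centre: T + mg = mv²/r.
At minimum speed T → 0, so mg = mv_min²/r ⇒ v_min = √(g r) = √(9.8 × 2.32) = 4.768 m/s.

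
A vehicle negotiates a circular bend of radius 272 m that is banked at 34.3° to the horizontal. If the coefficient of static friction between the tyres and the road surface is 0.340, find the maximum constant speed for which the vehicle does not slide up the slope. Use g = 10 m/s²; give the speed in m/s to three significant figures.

At the maximum speed, friction acts down the slope at its limiting value f = μN. Radially (horizontal, toward centre): N sinθ + μN cosθ = mv²/r. Vertically: N cosθ − μN sinθ = mg.
Dividing: v² = r g (sinθ + μcosθ)/(cosθ − μsinθ).
sinθ + μcosθ = 0.5635 + 0.340×0.8261 = 0.8444; cosθ − μsinθ = 0.8261 − 0.340×0.5635 = 0.6345.
v² = 272 × 10.0 × 0.8444/0.6345 = 3620 m²/s², so v = 60.16 m/s.

60.2 m/s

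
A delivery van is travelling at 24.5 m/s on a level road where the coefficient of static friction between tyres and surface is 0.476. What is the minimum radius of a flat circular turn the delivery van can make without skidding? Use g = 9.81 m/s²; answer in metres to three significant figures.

At the limit, μ_s m g = m v²/r, so r_min = v²/(μ_s g) = (24.5)²/(0.476 × 9.81) = 600.2/4.670 = 128.5 m.

129 m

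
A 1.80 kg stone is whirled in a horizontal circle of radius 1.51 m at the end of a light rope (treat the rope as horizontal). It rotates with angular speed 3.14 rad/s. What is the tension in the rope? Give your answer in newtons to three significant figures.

v = ωr = 3.14 × 1.51 = 4.741 m/s.
The tension is the only horizontal force, so it supplies the full centripetal force: T = m v²/r = 1.80 × (4.741)²/1.51 = 1.80 × 22.48/1.51 = 26.80 N.

26.8 N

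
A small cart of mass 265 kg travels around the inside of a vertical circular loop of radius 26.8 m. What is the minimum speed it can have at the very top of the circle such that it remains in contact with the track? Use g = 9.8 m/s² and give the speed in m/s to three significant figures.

At the highest point the centre is directly below, so both the weight and N act inward: N + mg = mv²/r.
At minimum speed N → 0, so mg = mv_min²/r ⇒ v_min = √(g r) = √(9.8 × 26.8) = 16.21 m/s.

16.2 m/s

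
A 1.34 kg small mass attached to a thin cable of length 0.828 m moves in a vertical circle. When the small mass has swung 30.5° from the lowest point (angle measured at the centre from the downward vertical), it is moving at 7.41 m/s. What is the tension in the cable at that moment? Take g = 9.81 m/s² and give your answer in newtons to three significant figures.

Take the radial direction toward the centre of the circle as positive. The component of the weight along the string toward the centre is −mg cos φ (φ measured from the bottom), so Newton's second law along the string gives T − mg cos φ = m v²/r.
cos 30.5° = 0.8616, so T = m(v²/r + g cos φ) = 1.34 × ((7.41)²/0.828 + 9.81 × 0.8616) = 1.34 × (66.31 + (8.453)) = 1.34 × 74.77 = 100.2 N.

100 N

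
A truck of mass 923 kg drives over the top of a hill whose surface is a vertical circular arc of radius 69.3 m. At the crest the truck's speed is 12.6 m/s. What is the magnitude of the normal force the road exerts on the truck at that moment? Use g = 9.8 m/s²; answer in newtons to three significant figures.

6930 N

At the crest the centripetal acceleration points downward (toward the centre of the arc), so mg − N = mv²/r.
N = m(g − v²/r) = 923 × (9.8 − (12.6)²/69.3) = 923 × (9.8 − 2.291) = 923 × 7.509 = 6931 N.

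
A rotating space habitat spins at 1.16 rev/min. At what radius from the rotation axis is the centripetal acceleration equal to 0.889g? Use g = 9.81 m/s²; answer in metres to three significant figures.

591 m

ω = 1.16 rev/min × 2π/60 = 0.1215 rad/s.
a_c = ω²r = 0.889g ⇒ r = 0.889 × 9.81 / (0.1215)² = 8.721/0.01476 = 591.0 m.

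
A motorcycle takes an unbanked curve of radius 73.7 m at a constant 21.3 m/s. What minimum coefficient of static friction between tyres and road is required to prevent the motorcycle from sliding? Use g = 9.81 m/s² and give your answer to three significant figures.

0.628

Friction provides the centripetal force: μ_s m g = m v²/r, so μ_s = v²/(g r) = (21.30)²/(9.81 × 73.7) = 453.7/723.0 = 0.6275.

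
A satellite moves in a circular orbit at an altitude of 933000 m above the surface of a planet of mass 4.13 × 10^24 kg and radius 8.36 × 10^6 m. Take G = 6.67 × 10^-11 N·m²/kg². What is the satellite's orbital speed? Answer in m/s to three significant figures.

Orbital radius r = R + h = 8.36 × 10^6 + 933000 = 9.293 × 10^6 m.
Gravity supplies the centripetal force: G M m / r² = m v² / r, so v = √(GM/r).
v = √(6.67 × 10^-11 × 4.13 × 10^24 / 9.293 × 10^6) = √(2.964 × 10^7) = 5445 m/s.

5440 m/s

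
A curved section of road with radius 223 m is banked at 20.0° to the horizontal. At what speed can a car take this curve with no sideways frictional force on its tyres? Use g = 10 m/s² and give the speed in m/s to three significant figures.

On a frictionless banked curve, N sinθ = mv²/r and N cosθ = mg, so tanθ = v²/(rg).
v = √(r g tanθ) = √(223 × 10.0 × tan 20.0°) = √(223 × 10.0 × 0.3640) = √811.7 = 28.49 m/s.

28.5 m/s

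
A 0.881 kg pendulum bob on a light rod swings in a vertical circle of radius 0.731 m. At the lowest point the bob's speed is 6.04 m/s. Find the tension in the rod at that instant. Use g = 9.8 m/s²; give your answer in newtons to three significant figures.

52.6 N

At the lowest point, T points up (toward the centre) and the weight mg points down (away from the centre), so the net inward force is T − mg = mv²/r.
T = m(v²/r + g) = 0.881 × ((6.04)²/0.731 + 9.8) = 0.881 × (49.91 + 9.8) = 0.881 × 59.71 = 52.60 N.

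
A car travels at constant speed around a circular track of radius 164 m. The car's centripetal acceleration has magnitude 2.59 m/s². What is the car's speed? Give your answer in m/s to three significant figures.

a_c = v²/r ⇒ v = √(a_c · r) = √(2.59 × 164) = √424.8 = 20.61 m/s.

20.6 m/s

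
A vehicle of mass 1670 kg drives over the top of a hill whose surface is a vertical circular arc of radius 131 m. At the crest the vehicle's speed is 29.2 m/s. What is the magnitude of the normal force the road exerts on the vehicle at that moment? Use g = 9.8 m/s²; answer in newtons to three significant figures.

At the crest the centripetal acceleration points downward (toward the centre of the arc), so mg − N = mv²/r.
N = m(g − v²/r) = 1670 × (9.8 − (29.2)²/131) = 1670 × (9.8 − 6.509) = 1670 × 3.291 = 5496 N.

5500 N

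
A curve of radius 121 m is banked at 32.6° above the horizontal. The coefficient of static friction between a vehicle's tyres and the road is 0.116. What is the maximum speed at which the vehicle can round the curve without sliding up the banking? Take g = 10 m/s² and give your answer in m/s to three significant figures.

At the maximum speed, friction acts down the slope at its limiting value f = μN. Radially (horizontal, toward centre): N sinθ + μN cosθ = mv²/r. Vertically: N cosθ − μN sinθ = mg.
Dividing: v² = r g (sinθ + μcosθ)/(cosθ − μsinθ).
sinθ + μcosθ = 0.5388 + 0.116×0.8425 = 0.6365; cosθ − μsinθ = 0.8425 − 0.116×0.5388 = 0.7800.
v² = 121 × 10.0 × 0.6365/0.7800 = 987.4 m²/s², so v = 31.42 m/s.

31.4 m/s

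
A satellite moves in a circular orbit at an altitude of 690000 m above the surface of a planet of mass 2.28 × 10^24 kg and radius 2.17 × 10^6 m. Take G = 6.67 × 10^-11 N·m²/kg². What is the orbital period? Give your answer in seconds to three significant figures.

2460 s

r = R + h = 2.17 × 10^6 + 690000 = 2.860 × 10^6 m. Gravity provides the centripetal force: G M m / r² = m v² / r ⇒ v = √(GM/r) = 7292 m/s.
T = 2πr/v = 2π × 2.860 × 10^6 / 7292 = 2464 s.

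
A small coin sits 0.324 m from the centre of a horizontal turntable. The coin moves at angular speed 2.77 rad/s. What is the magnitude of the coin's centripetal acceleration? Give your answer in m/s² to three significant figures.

v = ωr = 2.77 × 0.324 = 0.8975 m/s.
a_c = v²/r = (0.8975)²/0.324 = 0.8055/0.324 = 2.486 m/s².

2.49 m/s²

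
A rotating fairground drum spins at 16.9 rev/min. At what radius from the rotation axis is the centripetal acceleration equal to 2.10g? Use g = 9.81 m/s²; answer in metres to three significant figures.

6.58 m

ω = 16.9 rev/min × 2π/60 = 1.770 rad/s.
a_c = ω²r = 2.10g ⇒ r = 2.10 × 9.81 / (1.770)² = 20.60/3.132 = 6.577 m.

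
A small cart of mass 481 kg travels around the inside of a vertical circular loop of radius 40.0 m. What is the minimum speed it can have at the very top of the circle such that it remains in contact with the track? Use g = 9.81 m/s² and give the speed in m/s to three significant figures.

19.8 m/s

At the top, both weight mg and N point toward the centre: N + mg = mv²/r.
At minimum speed N → 0, so mg = mv_min²/r ⇒ v_min = √(g r) = √(9.81 × 40.0) = 19.81 m/s.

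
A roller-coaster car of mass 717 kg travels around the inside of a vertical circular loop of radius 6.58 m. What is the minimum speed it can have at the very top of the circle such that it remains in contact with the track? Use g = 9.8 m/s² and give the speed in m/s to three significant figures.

8.03 m/s

At the top, both weight mg and N point toward the centre: N + mg = mv²/r.
At minimum speed N → 0, so mg = mv_min²/r ⇒ v_min = √(g r) = √(9.8 × 6.58) = 8.030 m/s.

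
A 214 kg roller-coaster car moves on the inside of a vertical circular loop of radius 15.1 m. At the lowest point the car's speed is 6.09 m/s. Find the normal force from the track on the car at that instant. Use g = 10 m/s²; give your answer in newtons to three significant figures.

At the lowest point, N points up (toward the centre) and the weight mg points down (away from the centre), so the net inward force is N − mg = mv²/r.
N = m(v²/r + g) = 214 × ((6.09)²/15.1 + 10.0) = 214 × (2.456 + 10.0) = 214 × 12.46 = 2666 N.

2670 N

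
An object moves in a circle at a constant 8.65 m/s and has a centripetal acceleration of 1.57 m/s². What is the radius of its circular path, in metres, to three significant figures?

a_c = v²/r ⇒ r = v²/a_c = (8.65)²/1.57 = 74.82/1.57 = 47.66 m.

47.7 m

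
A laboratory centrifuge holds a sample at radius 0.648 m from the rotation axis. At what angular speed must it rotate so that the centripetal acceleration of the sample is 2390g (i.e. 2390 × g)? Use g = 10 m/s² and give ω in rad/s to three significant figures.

Centripetal acceleration a_c = ω²r. Setting ω²r = 2390g:
ω = √(2390g / r) = √(2390 × 10.0 / 0.648) = √36880 = 192.0 rad/s.

192 rad/s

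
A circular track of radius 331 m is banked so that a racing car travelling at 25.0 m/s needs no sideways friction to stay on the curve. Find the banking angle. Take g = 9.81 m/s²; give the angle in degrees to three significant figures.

10.9°

For a frictionless banked turn: horizontally N sinθ = mv²/r and vertically N cosθ = mg.
Dividing: tanθ = v²/(r g) = (25.0)²/(331 × 9.81) = 625.0/3247 = 0.1925.
θ = arctan(0.1925) = 10.89°.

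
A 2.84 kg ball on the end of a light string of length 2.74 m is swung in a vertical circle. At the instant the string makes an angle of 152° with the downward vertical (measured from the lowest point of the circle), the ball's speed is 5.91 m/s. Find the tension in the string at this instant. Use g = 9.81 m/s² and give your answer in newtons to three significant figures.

Take the radial direction toward the centre of the circle as positive. The component of the weight along the string toward the centre is −mg cos φ (φ measured from the bottom), so Newton's second law along the string gives T − mg cos φ = m v²/r.
cos 152° = -0.8829, so T = m(v²/r + g cos φ) = 2.84 × ((5.91)²/2.74 + 9.81 × -0.8829) = 2.84 × (12.75 + (-8.662)) = 2.84 × 4.086 = 11.60 N.

11.6 N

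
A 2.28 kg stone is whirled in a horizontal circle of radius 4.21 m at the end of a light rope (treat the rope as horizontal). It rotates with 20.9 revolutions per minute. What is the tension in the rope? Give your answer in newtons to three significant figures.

ω = 20.9 rev/min × 2π/60 = 2.189 rad/s, so v = ωr = 2.189 × 4.21 = 9.214 m/s.
The tension is the only horizontal force, so it supplies the full centripetal force: T = m v²/r = 2.28 × (9.214)²/4.21 = 2.28 × 84.90/4.21 = 45.98 N.

46.0 N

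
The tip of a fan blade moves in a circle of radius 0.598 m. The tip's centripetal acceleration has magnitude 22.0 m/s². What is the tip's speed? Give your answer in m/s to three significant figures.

a_c = v²/r ⇒ v = √(a_c · r) = √(22.0 × 0.598) = √13.16 = 3.627 m/s.

3.63 m/s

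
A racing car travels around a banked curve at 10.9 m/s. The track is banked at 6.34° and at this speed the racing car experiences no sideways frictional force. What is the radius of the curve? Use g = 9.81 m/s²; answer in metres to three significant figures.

Frictionless banking: tanθ = v²/(rg), so r = v²/(g tanθ).
r = (10.9)²/(9.81 × tan 6.34°) = 118.8/(9.81 × 0.1111) = 118.8/1.090 = 109.0 m.

109 m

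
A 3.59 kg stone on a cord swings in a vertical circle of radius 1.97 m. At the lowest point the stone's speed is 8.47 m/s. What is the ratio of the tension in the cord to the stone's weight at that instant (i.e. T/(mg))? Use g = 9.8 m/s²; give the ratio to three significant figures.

4.72

At the bottom, T − mg = mv²/r, so T = m(v²/r + g) and T/(mg) = v²/(rg) + 1 = (8.47)²/(1.97 × 9.8) + 1 = 3.716 + 1 = 4.716.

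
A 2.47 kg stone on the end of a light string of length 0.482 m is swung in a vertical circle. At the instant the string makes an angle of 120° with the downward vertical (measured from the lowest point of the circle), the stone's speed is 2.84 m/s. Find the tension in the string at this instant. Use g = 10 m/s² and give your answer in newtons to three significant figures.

Take the radial direction toward the centre of the circle as positive. The component of the weight along the string toward the centre is −mg cos φ (φ measured from the bottom), so Newton's second law along the string gives T − mg cos φ = m v²/r.
cos 120° = -0.5000, so T = m(v²/r + g cos φ) = 2.47 × ((2.84)²/0.482 + 10.0 × -0.5000) = 2.47 × (16.73 + (-5.000)) = 2.47 × 11.73 = 28.98 N.

29.0 N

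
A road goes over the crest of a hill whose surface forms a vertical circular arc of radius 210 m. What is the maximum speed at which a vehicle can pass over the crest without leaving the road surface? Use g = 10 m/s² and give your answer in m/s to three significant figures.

45.8 m/s

At the crest the centre of the circle is below the vehicle, so the net downward (centripetal) force is mg − N = mv²/r.
The vehicle leaves the road when N → 0, giving v_max = √(g r) = √(10.0 × 210) = 45.83 m/s.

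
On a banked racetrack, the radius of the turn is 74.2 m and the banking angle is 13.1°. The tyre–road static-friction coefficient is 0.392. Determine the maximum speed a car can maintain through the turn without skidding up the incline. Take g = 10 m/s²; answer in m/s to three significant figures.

22.6 m/s

At the maximum speed, friction acts down the slope at its limiting value f = μN. Radially (horizontal, toward centre): N sinθ + μN cosθ = mv²/r. Vertically: N cosθ − μN sinθ = mg.
Dividing: v² = r g (sinθ + μcosθ)/(cosθ − μsinθ).
sinθ + μcosθ = 0.2267 + 0.392×0.9740 = 0.6084; cosθ − μsinθ = 0.9740 − 0.392×0.2267 = 0.8851.
v² = 74.2 × 10.0 × 0.6084/0.8851 = 510.1 m²/s², so v = 22.58 m/s.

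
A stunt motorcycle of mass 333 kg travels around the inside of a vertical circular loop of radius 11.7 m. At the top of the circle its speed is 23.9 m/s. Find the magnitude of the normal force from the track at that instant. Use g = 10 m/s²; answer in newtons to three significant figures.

At the top, both N and the weight mg point inward (toward the centre), so N + mg = mv²/r.
N = m(v²/r − g) = 333 × ((23.9)²/11.7 − 10.0) = 333 × (48.82 − 10.0) = 333 × 38.82 = 12930 N.

12900 N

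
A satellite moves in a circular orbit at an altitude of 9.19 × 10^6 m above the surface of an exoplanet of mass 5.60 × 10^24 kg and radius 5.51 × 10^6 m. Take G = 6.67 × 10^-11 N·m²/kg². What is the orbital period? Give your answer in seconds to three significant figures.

18300 s

r = R + h = 5.51 × 10^6 + 9.19 × 10^6 = 1.470 × 10^7 m. Gravity provides the centripetal force: G M m / r² = m v² / r ⇒ v = √(GM/r) = 5041 m/s.
T = 2πr/v = 2π × 1.470 × 10^7 / 5041 = 18320 s.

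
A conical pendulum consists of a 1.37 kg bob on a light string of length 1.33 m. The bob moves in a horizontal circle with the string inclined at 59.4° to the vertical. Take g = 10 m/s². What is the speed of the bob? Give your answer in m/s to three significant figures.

The radius of the circle is r = L sinθ = 1.33 × sin 59.4° = 1.145 m.
Horizontally T sinθ = mv²/r and vertically T cosθ = mg, so tanθ = v²/(rg).
v = √(r g tanθ) = √(1.145 × 10.0 × 1.691) = √19.36 = 4.400 m/s.

4.40 m/s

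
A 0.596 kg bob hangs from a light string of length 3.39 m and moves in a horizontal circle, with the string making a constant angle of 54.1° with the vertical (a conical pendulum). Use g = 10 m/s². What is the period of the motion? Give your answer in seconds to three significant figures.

2.80 s

r = L sinθ = 2.746 m. From T sinθ = mω²r and T cosθ = mg: tanθ = ω²r/g, so ω² = g tanθ / r = g/(L cosθ).
ω = √(g/(L cosθ)) = √(10.0/(3.39 × 0.5864)) = √5.031 = 2.243 rad/s.
Period = 2π/ω = 2.801 s.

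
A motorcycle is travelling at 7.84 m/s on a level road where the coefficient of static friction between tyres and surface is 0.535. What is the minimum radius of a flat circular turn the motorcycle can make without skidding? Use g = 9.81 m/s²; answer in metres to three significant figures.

11.7 m

At the limit, μ_s m g = m v²/r, so r_min = v²/(μ_s g) = (7.84)²/(0.535 × 9.81) = 61.47/5.248 = 11.71 m.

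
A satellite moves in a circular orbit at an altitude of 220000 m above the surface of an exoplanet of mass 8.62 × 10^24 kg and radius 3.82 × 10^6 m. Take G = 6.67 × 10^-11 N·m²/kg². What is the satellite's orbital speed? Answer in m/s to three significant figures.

Orbital radius r = R + h = 3.82 × 10^6 + 220000 = 4.040 × 10^6 m.
Gravity supplies the centripetal force: G M m / r² = m v² / r, so v = √(GM/r).
v = √(6.67 × 10^-11 × 8.62 × 10^24 / 4.040 × 10^6) = √(1.423 × 10^8) = 11930 m/s.

11900 m/s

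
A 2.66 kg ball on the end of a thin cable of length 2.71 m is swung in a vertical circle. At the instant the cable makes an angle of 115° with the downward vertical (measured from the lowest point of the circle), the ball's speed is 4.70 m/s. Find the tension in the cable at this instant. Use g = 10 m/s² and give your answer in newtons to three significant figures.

Take the radial direction toward the centre of the circle as positive. The component of the weight along the string toward the centre is −mg cos φ (φ measured from the bottom), so Newton's second law along the string gives T − mg cos φ = m v²/r.
cos 115° = -0.4226, so T = m(v²/r + g cos φ) = 2.66 × ((4.70)²/2.71 + 10.0 × -0.4226) = 2.66 × (8.151 + (-4.226)) = 2.66 × 3.925 = 10.44 N.

10.4 N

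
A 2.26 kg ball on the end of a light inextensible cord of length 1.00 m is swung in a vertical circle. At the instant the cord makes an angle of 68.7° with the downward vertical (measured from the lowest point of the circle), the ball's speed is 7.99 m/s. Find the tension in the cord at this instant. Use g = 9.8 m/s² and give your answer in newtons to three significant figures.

152 N

Take the radial direction toward the centre of the circle as positive. The component of the weight along the string toward the centre is −mg cos φ (φ measured from the bottom), so Newton's second law along the string gives T − mg cos φ = m v²/r.
cos 68.7° = 0.3633, so T = m(v²/r + g cos φ) = 2.26 × ((7.99)²/1.00 + 9.8 × 0.3633) = 2.26 × (63.84 + (3.560)) = 2.26 × 67.40 = 152.3 N.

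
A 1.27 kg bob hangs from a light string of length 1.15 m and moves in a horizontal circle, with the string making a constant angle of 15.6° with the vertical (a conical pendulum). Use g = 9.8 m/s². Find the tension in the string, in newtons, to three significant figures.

12.9 N

Vertically the bob has no acceleration, so T cosθ = mg.
T = mg/cosθ = 1.27 × 9.8 / cos 15.6° = 12.45/0.9632 = 12.92 N.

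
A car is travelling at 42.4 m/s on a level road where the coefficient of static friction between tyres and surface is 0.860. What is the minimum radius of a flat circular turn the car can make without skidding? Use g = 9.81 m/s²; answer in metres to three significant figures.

213 m

At the limit, μ_s m g = m v²/r, so r_min = v²/(μ_s g) = (42.4)²/(0.860 × 9.81) = 1798/8.437 = 213.1 m.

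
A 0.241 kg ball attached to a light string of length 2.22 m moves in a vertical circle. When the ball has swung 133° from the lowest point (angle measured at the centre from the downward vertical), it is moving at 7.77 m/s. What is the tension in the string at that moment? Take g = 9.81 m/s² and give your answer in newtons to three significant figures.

Take the radial direction toward the centre of the circle as positive. The component of the weight along the string toward the centre is −mg cos φ (φ measured from the bottom), so Newton's second law along the string gives T − mg cos φ = m v²/r.
cos 133° = -0.6820, so T = m(v²/r + g cos φ) = 0.241 × ((7.77)²/2.22 + 9.81 × -0.6820) = 0.241 × (27.19 + (-6.690)) = 0.241 × 20.50 = 4.942 N.

4.94 N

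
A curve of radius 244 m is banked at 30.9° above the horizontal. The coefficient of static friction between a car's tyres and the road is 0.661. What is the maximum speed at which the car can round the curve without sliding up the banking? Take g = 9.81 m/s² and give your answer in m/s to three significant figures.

70.6 m/s

At the maximum speed, friction acts down the slope at its limiting value f = μN. Radially (horizontal, toward centre): N sinθ + μN cosθ = mv²/r. Vertically: N cosθ − μN sinθ = mg.
Dividing: v² = r g (sinθ + μcosθ)/(cosθ − μsinθ).
sinθ + μcosθ = 0.5135 + 0.661×0.8581 = 1.081; cosθ − μsinθ = 0.8581 − 0.661×0.5135 = 0.5186.
v² = 244 × 9.81 × 1.081/0.5186 = 4988 m²/s², so v = 70.63 m/s.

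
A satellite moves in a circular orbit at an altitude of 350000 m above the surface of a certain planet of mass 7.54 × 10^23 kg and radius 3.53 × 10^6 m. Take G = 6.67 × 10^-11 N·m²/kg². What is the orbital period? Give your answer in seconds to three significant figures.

6770 s

r = R + h = 3.53 × 10^6 + 350000 = 3.880 × 10^6 m. Gravity provides the centripetal force: G M m / r² = m v² / r ⇒ v = √(GM/r) = 3600 m/s.
T = 2πr/v = 2π × 3.880 × 10^6 / 3600 = 6771 s.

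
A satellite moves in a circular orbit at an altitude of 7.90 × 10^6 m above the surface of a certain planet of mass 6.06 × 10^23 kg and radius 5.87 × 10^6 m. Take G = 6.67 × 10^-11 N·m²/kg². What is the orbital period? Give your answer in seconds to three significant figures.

50500 s

r = R + h = 5.87 × 10^6 + 7.90 × 10^6 = 1.377 × 10^7 m. Gravity provides the centripetal force: G M m / r² = m v² / r ⇒ v = √(GM/r) = 1713 m/s.
T = 2πr/v = 2π × 1.377 × 10^7 / 1713 = 50500 s.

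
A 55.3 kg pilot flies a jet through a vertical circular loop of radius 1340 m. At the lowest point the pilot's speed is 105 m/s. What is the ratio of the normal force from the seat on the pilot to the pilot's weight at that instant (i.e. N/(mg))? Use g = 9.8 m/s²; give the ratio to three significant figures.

1.84

At the bottom, N − mg = mv²/r, so N = m(v²/r + g) and N/(mg) = v²/(rg) + 1 = (105)²/(1340 × 9.8) + 1 = 0.8396 + 1 = 1.840.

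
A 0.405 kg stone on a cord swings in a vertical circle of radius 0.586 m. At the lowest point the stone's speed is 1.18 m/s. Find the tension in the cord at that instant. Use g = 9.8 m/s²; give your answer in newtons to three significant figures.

At the lowest point, T points up (toward the centre) and the weight mg points down (away from the centre), so the net inward force is T − mg = mv²/r.
T = m(v²/r + g) = 0.405 × ((1.18)²/0.586 + 9.8) = 0.405 × (2.376 + 9.8) = 0.405 × 12.18 = 4.931 N.

4.93 N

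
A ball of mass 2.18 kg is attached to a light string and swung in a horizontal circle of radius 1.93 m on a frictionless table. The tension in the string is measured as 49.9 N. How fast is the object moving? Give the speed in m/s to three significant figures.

T = m v²/r ⇒ v = √(T r / m) = √(49.9 × 1.93 / 2.18) = √44.18 = 6.647 m/s.

6.65 m/s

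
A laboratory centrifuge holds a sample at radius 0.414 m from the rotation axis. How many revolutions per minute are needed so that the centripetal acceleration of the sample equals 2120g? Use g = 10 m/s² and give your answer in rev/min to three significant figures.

2160 rev/min

Require ω²r = 2120g, so ω = √(2120 × 10.0/0.414) = 226.3 rad/s.
In rev/min: ω × 60/(2π) = 226.3 × 60/(2π) = 2161 rev/min.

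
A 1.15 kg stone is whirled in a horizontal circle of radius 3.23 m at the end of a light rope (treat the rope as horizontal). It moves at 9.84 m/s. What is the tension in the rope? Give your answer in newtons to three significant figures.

The tension is the only horizontal force, so it supplies the full centripetal force: T = m v²/r = 1.15 × (9.840)²/3.23 = 1.15 × 96.83/3.23 = 34.47 N.

34.5 N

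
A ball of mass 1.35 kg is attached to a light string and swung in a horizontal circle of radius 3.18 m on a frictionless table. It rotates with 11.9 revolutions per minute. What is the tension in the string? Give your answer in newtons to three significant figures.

ω = 11.9 rev/min × 2π/60 = 1.246 rad/s, so v = ωr = 1.246 × 3.18 = 3.963 m/s.
The tension is the only horizontal force, so it supplies the full centripetal force: T = m v²/r = 1.35 × (3.963)²/3.18 = 1.35 × 15.70/3.18 = 6.667 N.

6.67 N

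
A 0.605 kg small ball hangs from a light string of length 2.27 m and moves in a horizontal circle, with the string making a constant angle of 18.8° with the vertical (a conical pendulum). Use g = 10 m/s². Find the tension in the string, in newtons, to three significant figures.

Vertically the bob has no acceleration, so T cosθ = mg.
T = mg/cosθ = 0.605 × 10.0 / cos 18.8° = 6.050/0.9466 = 6.391 N.

6.39 N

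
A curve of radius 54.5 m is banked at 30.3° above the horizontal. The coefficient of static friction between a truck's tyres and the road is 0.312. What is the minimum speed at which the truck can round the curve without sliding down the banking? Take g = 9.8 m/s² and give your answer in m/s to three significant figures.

At the minimum speed, friction acts up the slope at its limiting value f = μN. Radially (horizontal, toward centre): N sinθ − μN cosθ = mv²/r. Vertically: N cosθ + μN sinθ = mg.
Dividing: v² = r g (sinθ − μcosθ)/(cosθ + μsinθ).
sinθ − μcosθ = 0.5045 − 0.312×0.8634 = 0.2351; cosθ + μsinθ = 0.8634 + 0.312×0.5045 = 1.021.
v² = 54.5 × 9.8 × 0.2351/1.021 = 123.0 m²/s², so v = 11.09 m/s.

11.1 m/s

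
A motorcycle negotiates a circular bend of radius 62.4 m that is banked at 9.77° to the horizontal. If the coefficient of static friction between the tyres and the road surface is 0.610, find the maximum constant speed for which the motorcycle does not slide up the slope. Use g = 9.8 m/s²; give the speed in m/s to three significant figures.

At the maximum speed, friction acts down the slope at its limiting value f = μN. Radially (horizontal, toward centre): N sinθ + μN cosθ = mv²/r. Vertically: N cosθ − μN sinθ = mg.
Dividing: v² = r g (sinθ + μcosθ)/(cosθ − μsinθ).
sinθ + μcosθ = 0.1697 + 0.610×0.9855 = 0.7708; cosθ − μsinθ = 0.9855 − 0.610×0.1697 = 0.8820.
v² = 62.4 × 9.8 × 0.7708/0.8820 = 534.5 m²/s², so v = 23.12 m/s.

23.1 m/s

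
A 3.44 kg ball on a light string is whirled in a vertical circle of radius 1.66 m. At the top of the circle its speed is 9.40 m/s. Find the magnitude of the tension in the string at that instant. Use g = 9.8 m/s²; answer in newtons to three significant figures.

149 N

At the top, both T and the weight mg point inward (toward the centre), so T + mg = mv²/r.
T = m(v²/r − g) = 3.44 × ((9.40)²/1.66 − 9.8) = 3.44 × (53.23 − 9.8) = 3.44 × 43.43 = 149.4 N.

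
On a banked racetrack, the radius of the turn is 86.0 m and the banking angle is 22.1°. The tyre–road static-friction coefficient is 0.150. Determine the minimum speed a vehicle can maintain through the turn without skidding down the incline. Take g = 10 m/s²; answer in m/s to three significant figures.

At the minimum speed, friction acts up the slope at its limiting value f = μN. Radially (horizontal, toward centre): N sinθ − μN cosθ = mv²/r. Vertically: N cosθ + μN sinθ = mg.
Dividing: v² = r g (sinθ − μcosθ)/(cosθ + μsinθ).
sinθ − μcosθ = 0.3762 − 0.150×0.9265 = 0.2372; cosθ + μsinθ = 0.9265 + 0.150×0.3762 = 0.9830.
v² = 86.0 × 10.0 × 0.2372/0.9830 = 207.6 m²/s², so v = 14.41 m/s.

14.4 m/s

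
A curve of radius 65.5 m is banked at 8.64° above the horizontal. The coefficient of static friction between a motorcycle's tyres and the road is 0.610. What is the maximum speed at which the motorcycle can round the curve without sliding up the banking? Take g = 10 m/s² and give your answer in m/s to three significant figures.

At the maximum speed, friction acts down the slope at its limiting value f = μN. Radially (horizontal, toward centre): N sinθ + μN cosθ = mv²/r. Vertically: N cosθ − μN sinθ = mg.
Dividing: v² = r g (sinθ + μcosθ)/(cosθ − μsinθ).
sinθ + μcosθ = 0.1502 + 0.610×0.9887 = 0.7533; cosθ − μsinθ = 0.9887 − 0.610×0.1502 = 0.8970.
v² = 65.5 × 10.0 × 0.7533/0.8970 = 550.1 m²/s², so v = 23.45 m/s.

23.5 m/s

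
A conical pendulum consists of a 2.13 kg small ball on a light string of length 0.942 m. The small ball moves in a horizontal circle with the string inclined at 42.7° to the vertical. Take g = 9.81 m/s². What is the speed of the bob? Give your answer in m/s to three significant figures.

2.40 m/s

The radius of the circle is r = L sinθ = 0.942 × sin 42.7° = 0.6388 m.
Horizontally T sinθ = mv²/r and vertically T cosθ = mg, so tanθ = v²/(rg).
v = √(r g tanθ) = √(0.6388 × 9.81 × 0.9228) = √5.783 = 2.405 m/s.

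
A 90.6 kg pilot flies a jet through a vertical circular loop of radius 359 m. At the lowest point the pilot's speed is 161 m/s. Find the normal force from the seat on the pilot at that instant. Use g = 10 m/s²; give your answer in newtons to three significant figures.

7450 N

At the lowest point, N points up (toward the centre) and the weight mg points down (away from the centre), so the net inward force is N − mg = mv²/r.
N = m(v²/r + g) = 90.6 × ((161)²/359 + 10.0) = 90.6 × (72.20 + 10.0) = 90.6 × 82.20 = 7448 N.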